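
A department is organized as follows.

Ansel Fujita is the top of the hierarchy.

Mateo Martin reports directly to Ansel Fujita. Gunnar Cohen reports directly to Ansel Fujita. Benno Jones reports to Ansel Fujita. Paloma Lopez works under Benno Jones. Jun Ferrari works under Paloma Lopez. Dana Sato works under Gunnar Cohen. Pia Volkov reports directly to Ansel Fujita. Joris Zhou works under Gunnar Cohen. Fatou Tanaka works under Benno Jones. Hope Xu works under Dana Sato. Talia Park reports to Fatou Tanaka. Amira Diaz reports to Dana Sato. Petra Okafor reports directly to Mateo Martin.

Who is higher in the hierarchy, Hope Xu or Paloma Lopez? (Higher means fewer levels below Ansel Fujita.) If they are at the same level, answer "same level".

Paloma Lopez

Hope Xu is 3 levels below Ansel Fujita; Paloma Lopez is 2. Paloma Lopez is higher.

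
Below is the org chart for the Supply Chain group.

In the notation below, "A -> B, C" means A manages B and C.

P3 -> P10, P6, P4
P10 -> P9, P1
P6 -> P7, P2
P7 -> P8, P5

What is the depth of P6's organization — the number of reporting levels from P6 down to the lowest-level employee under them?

The longest chain under P6 runs P6 → P7 → P5, which is 2 levels below P6.

2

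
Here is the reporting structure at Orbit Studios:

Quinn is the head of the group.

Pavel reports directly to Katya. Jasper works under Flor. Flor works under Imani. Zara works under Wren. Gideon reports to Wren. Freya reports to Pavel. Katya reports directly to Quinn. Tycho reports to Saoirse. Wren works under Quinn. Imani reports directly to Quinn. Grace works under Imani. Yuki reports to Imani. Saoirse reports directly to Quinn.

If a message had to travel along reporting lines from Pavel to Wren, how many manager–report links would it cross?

Pavel is 2 levels below Quinn, and Wren is 1 level below Quinn (their lowest common manager). The shortest path runs up from Pavel to Quinn and back down to Wren: 2 + 1 = 3 links.

3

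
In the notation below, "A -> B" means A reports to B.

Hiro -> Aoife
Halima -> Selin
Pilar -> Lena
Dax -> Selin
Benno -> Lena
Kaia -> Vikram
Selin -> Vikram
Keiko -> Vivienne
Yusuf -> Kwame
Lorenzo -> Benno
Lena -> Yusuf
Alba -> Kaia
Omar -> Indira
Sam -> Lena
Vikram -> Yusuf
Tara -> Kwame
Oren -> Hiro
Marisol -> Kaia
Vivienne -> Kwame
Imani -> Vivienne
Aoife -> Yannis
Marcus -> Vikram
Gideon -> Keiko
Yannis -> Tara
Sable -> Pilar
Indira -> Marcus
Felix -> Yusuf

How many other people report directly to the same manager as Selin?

Selin reports to Vikram. Vikram's other direct reports are Marcus, Kaia — 2 peers.

2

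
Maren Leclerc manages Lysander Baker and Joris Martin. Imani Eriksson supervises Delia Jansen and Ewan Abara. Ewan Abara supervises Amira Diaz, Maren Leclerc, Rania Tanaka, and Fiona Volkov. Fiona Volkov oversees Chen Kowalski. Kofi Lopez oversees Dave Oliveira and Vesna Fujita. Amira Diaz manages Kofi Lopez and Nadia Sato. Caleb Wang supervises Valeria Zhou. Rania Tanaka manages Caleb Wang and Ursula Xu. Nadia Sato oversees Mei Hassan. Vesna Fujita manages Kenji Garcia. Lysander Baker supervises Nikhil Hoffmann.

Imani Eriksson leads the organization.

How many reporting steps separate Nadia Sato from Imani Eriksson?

3

Chain from Nadia Sato up to Imani Eriksson: Nadia Sato → Amira Diaz → Ewan Abara → Imani Eriksson. That is 3 steps up, so Nadia Sato is 3 levels below Imani Eriksson.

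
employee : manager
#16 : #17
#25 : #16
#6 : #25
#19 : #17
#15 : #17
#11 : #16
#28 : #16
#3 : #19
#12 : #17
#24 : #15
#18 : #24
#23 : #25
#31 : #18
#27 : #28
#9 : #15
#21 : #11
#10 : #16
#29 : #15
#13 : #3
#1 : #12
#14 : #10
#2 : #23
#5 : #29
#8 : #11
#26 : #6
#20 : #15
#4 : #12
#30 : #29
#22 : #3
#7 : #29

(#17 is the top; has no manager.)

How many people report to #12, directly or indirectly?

2

#12 directly manages #1, #4. #1 has no reports. #4 has no reports. So #12's organization is 2 direct reports plus everyone under them: 1 + 1 = 2.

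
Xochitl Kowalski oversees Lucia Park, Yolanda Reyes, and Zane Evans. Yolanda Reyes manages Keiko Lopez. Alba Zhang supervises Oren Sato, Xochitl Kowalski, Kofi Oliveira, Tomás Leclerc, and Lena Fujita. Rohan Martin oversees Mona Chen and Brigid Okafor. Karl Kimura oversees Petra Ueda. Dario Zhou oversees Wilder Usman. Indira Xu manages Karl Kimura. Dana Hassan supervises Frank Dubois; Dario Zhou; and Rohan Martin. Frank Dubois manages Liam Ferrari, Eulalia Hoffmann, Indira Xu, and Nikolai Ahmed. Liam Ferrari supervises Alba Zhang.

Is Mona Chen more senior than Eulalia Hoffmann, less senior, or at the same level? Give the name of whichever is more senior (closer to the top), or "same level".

Both Mona Chen and Eulalia Hoffmann are 2 levels below Dana Hassan.

same level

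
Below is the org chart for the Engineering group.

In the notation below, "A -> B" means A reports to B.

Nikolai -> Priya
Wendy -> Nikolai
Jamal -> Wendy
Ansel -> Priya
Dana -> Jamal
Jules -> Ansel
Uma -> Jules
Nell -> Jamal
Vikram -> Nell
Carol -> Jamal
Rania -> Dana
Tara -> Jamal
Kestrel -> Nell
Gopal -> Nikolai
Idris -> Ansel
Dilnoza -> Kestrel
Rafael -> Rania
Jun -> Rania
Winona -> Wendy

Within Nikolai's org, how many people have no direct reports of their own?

8

The people in Nikolai's organization with no one reporting to them are Gopal, Winona, Tara, Carol, Dilnoza, Vikram, Jun, Rafael. That is 8.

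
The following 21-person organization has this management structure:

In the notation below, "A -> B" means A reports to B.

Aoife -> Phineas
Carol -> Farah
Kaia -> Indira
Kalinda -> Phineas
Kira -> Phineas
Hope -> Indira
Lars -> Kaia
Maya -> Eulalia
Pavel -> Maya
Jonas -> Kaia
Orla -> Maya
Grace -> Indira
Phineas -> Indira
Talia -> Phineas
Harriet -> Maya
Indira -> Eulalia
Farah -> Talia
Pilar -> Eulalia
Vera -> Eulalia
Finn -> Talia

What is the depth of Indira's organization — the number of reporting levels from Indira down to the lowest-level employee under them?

4

The longest chain under Indira runs Indira → Phineas → Talia → Farah → Carol, which is 4 levels below Indira.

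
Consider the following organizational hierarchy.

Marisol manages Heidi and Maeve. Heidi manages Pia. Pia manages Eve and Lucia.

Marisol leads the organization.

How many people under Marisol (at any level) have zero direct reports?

3

The people in Marisol's organization with no one reporting to them are Maeve, Eve, Lucia. That is 3.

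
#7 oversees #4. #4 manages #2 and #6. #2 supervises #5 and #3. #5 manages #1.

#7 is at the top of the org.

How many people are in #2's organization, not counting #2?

3

#2 directly manages #3, #5. #3 has no reports. Under #5: #1 (1). So #2's organization is 2 direct reports plus everyone under them: 1 + 2 = 3.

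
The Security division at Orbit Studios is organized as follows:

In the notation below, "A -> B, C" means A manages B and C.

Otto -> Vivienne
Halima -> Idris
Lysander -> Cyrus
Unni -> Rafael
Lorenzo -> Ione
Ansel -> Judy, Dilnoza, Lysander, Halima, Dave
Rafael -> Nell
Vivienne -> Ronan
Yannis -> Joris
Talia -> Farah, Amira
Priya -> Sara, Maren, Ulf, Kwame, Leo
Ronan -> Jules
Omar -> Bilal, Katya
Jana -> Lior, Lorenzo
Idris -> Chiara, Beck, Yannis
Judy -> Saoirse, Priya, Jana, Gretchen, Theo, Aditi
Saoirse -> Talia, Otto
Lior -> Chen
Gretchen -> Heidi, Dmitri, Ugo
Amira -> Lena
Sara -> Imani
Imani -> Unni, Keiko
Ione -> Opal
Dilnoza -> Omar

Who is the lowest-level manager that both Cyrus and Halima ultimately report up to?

Cyrus's chain of managers is Lysander, Ansel. Halima's chain of managers is Ansel. The first manager that appears in both chains is Ansel.

Ansel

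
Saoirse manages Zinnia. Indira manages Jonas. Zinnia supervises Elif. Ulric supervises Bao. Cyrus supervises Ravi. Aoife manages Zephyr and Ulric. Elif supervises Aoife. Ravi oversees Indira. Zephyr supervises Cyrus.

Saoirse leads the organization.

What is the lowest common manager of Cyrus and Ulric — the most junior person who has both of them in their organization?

Aoife

Cyrus's chain of managers is Zephyr, Aoife, Elif, Zinnia, Saoirse. Ulric's chain of managers is Aoife, Elif, Zinnia, Saoirse. The first manager that appears in both chains is Aoife.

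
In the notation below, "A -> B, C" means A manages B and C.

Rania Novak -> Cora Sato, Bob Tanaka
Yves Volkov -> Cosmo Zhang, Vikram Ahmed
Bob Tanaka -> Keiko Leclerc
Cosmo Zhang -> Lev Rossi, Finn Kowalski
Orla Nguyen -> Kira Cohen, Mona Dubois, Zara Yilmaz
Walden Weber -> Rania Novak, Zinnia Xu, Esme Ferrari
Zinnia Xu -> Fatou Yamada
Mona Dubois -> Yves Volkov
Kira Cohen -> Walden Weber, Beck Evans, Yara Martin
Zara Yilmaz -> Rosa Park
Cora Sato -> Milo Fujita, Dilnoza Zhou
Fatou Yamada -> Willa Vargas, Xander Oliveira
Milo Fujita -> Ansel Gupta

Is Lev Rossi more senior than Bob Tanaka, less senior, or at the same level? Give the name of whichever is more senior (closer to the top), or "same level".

Both Lev Rossi and Bob Tanaka are 4 levels below Orla Nguyen.

same level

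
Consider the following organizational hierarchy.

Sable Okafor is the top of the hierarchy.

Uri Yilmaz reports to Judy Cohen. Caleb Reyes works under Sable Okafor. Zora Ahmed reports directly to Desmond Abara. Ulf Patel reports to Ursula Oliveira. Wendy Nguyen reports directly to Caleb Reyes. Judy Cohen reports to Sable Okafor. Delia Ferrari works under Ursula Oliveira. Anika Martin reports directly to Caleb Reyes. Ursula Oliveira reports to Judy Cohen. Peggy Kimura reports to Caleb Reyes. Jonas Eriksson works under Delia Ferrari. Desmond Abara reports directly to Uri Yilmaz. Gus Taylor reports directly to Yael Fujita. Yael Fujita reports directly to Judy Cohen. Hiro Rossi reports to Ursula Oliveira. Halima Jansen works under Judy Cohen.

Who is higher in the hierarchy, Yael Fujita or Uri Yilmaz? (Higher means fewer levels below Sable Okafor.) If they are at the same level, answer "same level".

same level

Both Yael Fujita and Uri Yilmaz are 2 levels below Sable Okafor.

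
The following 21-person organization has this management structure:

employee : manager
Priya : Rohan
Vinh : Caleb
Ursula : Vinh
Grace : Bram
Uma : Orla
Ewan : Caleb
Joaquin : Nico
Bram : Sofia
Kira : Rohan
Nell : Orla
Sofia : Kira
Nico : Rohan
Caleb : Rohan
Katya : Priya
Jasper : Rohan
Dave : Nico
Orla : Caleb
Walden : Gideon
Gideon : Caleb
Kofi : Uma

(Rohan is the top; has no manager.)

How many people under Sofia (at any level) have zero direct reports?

1

The only person in Sofia's organization with no one reporting to them is Grace. That is 1.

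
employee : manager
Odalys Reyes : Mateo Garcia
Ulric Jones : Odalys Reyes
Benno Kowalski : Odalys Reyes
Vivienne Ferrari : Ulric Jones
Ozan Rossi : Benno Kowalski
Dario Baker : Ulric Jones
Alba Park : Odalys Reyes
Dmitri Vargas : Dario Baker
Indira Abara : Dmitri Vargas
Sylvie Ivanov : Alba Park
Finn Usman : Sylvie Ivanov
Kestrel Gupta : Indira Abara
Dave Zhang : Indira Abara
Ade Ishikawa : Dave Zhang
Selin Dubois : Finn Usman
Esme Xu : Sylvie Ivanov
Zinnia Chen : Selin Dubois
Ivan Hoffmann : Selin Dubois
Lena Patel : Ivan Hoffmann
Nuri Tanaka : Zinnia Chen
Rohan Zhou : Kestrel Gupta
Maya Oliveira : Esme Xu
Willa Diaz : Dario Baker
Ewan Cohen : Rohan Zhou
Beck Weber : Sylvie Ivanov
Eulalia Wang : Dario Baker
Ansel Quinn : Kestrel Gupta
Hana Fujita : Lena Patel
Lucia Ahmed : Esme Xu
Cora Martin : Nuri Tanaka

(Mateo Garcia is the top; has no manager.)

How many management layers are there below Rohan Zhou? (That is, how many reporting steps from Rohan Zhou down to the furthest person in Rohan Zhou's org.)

The longest chain under Rohan Zhou runs Rohan Zhou → Ewan Cohen, which is 1 level below Rohan Zhou.

1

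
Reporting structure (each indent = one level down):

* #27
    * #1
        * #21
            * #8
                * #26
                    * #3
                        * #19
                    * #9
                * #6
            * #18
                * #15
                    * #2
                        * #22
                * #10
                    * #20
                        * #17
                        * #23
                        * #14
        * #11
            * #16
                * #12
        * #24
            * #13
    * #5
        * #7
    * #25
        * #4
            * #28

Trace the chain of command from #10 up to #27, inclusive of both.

#10 -> #18 -> #21 -> #1 -> #27

#10 reports to #18. #18 reports to #21. #21 reports to #1. #1 reports to #27. #27 is at the top.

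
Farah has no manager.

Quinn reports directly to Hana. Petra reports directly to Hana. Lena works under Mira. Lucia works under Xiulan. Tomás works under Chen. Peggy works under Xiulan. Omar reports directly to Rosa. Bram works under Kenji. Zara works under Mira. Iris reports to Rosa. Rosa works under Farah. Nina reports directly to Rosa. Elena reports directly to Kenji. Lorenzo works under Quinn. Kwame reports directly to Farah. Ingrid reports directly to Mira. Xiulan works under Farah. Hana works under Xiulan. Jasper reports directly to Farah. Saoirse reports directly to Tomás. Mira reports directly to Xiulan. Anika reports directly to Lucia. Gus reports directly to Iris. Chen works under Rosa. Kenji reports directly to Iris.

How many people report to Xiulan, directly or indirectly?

Xiulan directly manages Lucia, Hana, Mira, Peggy. Under Lucia: Anika (1). Under Hana: Quinn, Lorenzo, Petra (3). Under Mira: Ingrid, Lena, Zara (3). Peggy has no reports. So Xiulan's organization is 4 direct reports plus everyone under them: 2 + 4 + 4 + 1 = 11.

11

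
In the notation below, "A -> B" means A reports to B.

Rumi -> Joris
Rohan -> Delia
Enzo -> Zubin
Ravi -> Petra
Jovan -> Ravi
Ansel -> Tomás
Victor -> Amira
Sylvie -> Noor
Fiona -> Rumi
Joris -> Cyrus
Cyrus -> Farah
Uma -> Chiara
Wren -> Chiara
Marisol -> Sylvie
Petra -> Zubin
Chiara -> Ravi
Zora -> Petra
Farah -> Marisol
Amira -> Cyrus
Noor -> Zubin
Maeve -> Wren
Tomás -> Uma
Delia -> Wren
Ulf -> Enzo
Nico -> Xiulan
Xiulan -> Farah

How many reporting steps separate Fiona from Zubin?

8

Chain from Fiona up to Zubin: Fiona → Rumi → Joris → Cyrus → Farah → Marisol → Sylvie → Noor → Zubin. That is 8 steps up, so Fiona is 8 levels below Zubin.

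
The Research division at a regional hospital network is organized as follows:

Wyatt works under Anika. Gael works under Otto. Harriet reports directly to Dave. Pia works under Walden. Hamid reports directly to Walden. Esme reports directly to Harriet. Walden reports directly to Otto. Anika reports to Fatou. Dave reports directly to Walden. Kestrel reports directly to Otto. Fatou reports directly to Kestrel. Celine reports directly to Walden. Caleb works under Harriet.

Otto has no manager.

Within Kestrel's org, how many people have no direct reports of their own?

1

The only person in Kestrel's organization with no one reporting to them is Wyatt. That is 1.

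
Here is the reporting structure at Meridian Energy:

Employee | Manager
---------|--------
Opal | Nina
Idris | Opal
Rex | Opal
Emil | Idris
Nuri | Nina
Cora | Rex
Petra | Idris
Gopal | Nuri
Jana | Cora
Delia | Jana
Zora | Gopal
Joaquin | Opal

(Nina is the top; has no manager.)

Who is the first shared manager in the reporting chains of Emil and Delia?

Opal

Emil's chain of managers is Idris, Opal, Nina. Delia's chain of managers is Jana, Cora, Rex, Opal, Nina. The first manager that appears in both chains is Opal.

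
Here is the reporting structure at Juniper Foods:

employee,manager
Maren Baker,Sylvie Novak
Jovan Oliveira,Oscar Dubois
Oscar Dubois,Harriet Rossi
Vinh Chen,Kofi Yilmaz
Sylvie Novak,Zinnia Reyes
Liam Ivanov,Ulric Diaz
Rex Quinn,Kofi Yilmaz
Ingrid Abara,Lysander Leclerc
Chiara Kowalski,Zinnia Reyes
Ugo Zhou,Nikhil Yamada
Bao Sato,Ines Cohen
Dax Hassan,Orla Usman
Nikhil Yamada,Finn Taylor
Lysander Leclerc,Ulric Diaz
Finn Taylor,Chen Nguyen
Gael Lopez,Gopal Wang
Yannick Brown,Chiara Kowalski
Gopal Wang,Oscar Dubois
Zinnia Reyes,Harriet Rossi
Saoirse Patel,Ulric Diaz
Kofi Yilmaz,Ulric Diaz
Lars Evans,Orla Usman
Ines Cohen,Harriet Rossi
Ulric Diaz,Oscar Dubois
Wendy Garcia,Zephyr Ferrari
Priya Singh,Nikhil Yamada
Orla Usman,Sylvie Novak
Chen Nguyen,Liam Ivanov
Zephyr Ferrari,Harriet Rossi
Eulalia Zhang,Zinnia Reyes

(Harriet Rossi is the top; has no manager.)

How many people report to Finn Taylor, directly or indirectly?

3

Finn Taylor directly manages Nikhil Yamada. Under Nikhil Yamada: Priya Singh, Ugo Zhou (2). That's 3 in total.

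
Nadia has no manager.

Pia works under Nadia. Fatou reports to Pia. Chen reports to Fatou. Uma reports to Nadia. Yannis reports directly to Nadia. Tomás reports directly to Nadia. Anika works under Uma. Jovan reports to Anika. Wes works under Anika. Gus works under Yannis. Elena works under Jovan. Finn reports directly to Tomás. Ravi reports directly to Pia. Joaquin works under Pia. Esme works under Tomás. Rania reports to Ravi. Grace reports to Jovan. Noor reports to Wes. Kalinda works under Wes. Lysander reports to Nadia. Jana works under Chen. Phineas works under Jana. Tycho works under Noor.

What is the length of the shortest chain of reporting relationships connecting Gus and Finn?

4

Gus is 2 levels below Nadia, and Finn is 2 levels below Nadia (their lowest common manager). The shortest path runs up from Gus to Nadia and back down to Finn: 2 + 2 = 4 links.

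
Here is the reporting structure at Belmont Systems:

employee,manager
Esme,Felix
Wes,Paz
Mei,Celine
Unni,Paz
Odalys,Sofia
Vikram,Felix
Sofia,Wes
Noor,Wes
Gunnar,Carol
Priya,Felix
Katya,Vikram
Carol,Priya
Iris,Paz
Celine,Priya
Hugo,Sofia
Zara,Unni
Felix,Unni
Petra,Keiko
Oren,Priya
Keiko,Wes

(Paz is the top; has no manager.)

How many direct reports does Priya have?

Priya directly manages Carol, Celine, Oren. That is 3 direct reports.

3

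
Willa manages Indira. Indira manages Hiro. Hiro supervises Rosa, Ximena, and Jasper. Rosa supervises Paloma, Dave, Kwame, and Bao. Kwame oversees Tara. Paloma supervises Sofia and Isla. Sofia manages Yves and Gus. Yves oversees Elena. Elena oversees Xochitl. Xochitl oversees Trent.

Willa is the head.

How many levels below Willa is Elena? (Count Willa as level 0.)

7

Chain from Elena up to Willa: Elena → Yves → Sofia → Paloma → Rosa → Hiro → Indira → Willa. That is 7 steps up, so Elena is 7 levels below Willa.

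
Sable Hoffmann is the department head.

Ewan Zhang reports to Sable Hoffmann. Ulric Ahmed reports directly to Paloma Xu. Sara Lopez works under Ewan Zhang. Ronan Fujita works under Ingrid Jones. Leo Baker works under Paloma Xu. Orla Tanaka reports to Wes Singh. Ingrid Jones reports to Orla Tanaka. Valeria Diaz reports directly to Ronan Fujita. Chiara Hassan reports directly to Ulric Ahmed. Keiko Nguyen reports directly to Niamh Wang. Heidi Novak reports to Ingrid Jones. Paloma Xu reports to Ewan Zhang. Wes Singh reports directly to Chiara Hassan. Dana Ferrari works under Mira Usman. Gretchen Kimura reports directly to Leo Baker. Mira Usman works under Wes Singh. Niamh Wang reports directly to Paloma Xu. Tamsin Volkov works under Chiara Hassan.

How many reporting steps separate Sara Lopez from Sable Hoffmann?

2

Chain from Sara Lopez up to Sable Hoffmann: Sara Lopez → Ewan Zhang → Sable Hoffmann. That is 2 steps up, so Sara Lopez is 2 levels below Sable Hoffmann.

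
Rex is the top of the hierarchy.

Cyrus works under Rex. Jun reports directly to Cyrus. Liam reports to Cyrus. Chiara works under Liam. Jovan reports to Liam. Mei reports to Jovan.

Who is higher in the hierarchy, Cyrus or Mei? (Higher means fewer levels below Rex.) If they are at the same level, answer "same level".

Cyrus is 1 level below Rex; Mei is 4. Cyrus is higher.

Cyrus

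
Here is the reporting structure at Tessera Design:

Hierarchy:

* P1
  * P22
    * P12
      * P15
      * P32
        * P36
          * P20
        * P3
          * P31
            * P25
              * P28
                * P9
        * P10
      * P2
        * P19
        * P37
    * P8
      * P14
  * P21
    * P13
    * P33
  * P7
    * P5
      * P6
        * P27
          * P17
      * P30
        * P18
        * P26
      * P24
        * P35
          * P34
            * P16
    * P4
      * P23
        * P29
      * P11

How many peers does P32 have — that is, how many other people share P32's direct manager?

2

P32 reports to P12. P12's other direct reports are P15, P2 — 2 peers.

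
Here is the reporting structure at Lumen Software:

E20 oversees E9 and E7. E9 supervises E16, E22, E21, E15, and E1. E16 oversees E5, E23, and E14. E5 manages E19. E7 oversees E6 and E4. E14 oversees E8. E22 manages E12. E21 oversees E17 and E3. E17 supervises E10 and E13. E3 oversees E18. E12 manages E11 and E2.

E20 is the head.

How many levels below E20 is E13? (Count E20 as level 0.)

Chain from E13 up to E20: E13 → E17 → E21 → E9 → E20. That is 4 steps up, so E13 is 4 levels below E20.

4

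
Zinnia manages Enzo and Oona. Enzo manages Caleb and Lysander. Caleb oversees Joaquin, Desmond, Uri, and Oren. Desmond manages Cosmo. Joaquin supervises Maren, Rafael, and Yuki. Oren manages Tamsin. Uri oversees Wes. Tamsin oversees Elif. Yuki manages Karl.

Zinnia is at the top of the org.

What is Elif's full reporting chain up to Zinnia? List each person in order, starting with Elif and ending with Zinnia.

Elif -> Tamsin -> Oren -> Caleb -> Enzo -> Zinnia

Elif reports to Tamsin. Tamsin reports to Oren. Oren reports to Caleb. Caleb reports to Enzo. Enzo reports to Zinnia. Zinnia is at the top.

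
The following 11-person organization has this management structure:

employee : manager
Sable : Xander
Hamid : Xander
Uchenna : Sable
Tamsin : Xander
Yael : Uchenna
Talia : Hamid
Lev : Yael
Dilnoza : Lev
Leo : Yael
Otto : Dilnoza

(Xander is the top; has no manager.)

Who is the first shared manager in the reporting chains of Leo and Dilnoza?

Leo's chain of managers is Yael, Uchenna, Sable, Xander. Dilnoza's chain of managers is Lev, Yael, Uchenna, Sable, Xander. The first manager that appears in both chains is Yael.

Yael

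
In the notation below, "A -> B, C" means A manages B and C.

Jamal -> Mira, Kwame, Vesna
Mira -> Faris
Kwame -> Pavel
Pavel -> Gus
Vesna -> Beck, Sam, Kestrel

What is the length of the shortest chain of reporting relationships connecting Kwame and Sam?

3

Kwame is 1 level below Jamal, and Sam is 2 levels below Jamal (their lowest common manager). The shortest path runs up from Kwame to Jamal and back down to Sam: 1 + 2 = 3 links.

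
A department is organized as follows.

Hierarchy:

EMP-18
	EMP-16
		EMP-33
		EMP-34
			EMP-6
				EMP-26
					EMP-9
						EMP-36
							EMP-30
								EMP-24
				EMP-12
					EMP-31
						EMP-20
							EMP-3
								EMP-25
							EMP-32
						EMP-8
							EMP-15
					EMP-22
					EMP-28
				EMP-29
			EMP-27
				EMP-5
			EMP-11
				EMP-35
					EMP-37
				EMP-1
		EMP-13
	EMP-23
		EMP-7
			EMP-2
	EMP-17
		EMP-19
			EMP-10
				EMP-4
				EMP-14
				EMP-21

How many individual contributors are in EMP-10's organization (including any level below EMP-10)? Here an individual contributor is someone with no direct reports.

The people in EMP-10's organization with no one reporting to them are EMP-21, EMP-14, EMP-4. That is 3.

3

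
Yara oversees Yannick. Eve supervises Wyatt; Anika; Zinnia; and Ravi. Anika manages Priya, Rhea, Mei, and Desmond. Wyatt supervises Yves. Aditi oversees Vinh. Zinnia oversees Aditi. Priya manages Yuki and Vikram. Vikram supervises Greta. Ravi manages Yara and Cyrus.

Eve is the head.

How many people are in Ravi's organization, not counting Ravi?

Ravi directly manages Yara, Cyrus. Under Yara: Yannick (1). Cyrus has no reports. So Ravi's organization is 2 direct reports plus everyone under them: 2 + 1 = 3.

3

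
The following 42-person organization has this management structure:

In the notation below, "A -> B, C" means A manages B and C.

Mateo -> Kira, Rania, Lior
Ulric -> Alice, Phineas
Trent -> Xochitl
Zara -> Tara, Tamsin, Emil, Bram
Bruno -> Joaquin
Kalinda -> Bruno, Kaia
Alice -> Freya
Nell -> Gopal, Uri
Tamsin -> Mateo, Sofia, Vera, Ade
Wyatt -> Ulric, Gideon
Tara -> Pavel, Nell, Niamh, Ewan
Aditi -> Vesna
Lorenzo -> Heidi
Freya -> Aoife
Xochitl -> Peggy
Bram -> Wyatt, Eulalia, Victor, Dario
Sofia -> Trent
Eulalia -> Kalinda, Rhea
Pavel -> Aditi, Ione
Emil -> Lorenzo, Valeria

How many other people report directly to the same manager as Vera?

Vera reports to Tamsin. Tamsin's other direct reports are Mateo, Sofia, Ade — 3 peers.

3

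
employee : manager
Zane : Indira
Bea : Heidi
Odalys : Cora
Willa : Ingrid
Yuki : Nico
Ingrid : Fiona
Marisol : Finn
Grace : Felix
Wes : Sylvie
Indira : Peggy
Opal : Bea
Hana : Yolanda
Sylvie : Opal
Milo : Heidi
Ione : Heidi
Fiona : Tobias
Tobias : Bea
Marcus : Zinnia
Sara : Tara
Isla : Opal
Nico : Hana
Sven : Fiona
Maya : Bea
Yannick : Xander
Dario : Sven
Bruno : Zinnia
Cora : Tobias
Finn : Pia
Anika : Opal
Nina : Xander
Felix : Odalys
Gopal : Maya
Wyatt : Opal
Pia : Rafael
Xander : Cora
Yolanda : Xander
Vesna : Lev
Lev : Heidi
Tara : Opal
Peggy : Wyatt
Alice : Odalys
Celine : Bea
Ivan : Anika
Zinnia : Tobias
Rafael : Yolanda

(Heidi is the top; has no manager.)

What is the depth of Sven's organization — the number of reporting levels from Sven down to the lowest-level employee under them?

The longest chain under Sven runs Sven → Dario, which is 1 level below Sven.

1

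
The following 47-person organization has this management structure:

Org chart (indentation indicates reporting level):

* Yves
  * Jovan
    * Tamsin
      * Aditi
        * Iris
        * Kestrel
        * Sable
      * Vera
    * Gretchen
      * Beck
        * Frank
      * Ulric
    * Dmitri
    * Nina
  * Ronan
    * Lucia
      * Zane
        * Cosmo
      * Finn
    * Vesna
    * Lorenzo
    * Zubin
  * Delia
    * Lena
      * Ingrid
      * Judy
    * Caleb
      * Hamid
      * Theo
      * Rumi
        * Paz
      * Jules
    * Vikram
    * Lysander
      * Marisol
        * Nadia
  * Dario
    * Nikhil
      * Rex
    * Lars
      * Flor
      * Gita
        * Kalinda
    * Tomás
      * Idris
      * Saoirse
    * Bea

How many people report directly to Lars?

2

Lars directly manages Flor, Gita. That is 2 direct reports.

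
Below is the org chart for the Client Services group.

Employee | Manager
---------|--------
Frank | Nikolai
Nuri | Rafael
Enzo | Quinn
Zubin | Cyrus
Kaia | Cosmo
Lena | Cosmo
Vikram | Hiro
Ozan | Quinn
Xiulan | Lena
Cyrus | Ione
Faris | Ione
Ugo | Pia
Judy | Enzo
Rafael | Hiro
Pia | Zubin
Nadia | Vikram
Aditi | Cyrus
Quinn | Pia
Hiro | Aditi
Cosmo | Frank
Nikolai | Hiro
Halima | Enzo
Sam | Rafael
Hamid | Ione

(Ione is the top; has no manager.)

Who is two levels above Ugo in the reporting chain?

Zubin

Ugo reports to Pia, and Pia reports to Zubin. So Ugo's skip-level manager is Zubin.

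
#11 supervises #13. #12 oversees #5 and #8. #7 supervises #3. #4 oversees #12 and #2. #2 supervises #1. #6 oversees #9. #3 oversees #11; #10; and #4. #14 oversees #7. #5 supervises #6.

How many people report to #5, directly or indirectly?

#5 directly manages #6. Under #6: #9 (1). That's 2 in total.

2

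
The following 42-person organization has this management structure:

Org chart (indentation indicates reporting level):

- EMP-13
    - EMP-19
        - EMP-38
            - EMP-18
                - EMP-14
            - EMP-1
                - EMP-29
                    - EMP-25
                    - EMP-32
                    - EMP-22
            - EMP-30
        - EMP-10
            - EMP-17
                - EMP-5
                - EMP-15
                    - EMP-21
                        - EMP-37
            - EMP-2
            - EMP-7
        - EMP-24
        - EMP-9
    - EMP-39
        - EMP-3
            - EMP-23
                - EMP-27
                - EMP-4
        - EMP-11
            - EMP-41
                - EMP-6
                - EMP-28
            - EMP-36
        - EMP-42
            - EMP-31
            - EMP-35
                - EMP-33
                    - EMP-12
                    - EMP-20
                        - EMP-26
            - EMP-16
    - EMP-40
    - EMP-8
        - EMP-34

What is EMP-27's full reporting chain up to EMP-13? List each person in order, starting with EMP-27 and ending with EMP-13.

EMP-27 reports to EMP-23. EMP-23 reports to EMP-3. EMP-3 reports to EMP-39. EMP-39 reports to EMP-13. EMP-13 is at the top.

EMP-27 -> EMP-23 -> EMP-3 -> EMP-39 -> EMP-13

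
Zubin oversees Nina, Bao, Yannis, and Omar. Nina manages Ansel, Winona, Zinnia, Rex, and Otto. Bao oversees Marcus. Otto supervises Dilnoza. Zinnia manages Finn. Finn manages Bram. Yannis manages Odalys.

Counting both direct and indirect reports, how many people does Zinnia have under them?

Zinnia directly manages Finn. Under Finn: Bram (1). That's 2 in total.

2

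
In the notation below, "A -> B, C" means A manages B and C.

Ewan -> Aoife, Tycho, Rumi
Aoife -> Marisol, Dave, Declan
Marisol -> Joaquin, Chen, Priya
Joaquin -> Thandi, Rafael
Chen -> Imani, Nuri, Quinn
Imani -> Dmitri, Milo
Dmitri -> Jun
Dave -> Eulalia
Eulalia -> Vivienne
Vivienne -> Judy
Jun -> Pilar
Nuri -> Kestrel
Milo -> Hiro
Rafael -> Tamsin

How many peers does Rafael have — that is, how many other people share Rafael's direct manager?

Rafael reports to Joaquin. Joaquin's other direct reports are Thandi — 1 peer.

1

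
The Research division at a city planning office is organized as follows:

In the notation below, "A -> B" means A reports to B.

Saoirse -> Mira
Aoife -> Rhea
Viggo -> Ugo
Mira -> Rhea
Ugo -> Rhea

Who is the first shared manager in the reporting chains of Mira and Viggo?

Mira's chain of managers is Rhea. Viggo's chain of managers is Ugo, Rhea. The first manager that appears in both chains is Rhea.

Rhea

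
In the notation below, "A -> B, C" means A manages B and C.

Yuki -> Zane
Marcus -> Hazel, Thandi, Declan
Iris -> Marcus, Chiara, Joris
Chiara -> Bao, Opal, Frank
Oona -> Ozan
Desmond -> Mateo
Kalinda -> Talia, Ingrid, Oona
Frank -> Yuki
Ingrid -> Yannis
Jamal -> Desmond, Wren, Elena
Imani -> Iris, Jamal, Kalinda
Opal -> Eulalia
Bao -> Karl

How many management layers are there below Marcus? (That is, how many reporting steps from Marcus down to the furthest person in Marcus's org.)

1

The longest chain under Marcus runs Marcus → Declan, which is 1 level below Marcus.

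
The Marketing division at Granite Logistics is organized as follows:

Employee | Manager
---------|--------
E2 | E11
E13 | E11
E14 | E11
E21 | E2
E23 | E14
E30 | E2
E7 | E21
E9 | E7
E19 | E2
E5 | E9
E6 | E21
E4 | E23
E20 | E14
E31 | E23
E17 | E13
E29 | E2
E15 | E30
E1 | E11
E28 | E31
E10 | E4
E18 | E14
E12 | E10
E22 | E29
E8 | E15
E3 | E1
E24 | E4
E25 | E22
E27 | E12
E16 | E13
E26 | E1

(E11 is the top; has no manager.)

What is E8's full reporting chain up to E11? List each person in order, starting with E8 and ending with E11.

E8 -> E15 -> E30 -> E2 -> E11

E8 reports to E15. E15 reports to E30. E30 reports to E2. E2 reports to E11. E11 is at the top.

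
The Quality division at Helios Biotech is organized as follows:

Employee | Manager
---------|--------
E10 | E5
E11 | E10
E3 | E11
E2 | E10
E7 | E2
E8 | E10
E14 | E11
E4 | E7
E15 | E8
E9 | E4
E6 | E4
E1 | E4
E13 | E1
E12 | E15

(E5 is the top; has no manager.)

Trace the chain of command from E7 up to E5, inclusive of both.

E7 -> E2 -> E10 -> E5

E7 reports to E2. E2 reports to E10. E10 reports to E5. E5 is at the top.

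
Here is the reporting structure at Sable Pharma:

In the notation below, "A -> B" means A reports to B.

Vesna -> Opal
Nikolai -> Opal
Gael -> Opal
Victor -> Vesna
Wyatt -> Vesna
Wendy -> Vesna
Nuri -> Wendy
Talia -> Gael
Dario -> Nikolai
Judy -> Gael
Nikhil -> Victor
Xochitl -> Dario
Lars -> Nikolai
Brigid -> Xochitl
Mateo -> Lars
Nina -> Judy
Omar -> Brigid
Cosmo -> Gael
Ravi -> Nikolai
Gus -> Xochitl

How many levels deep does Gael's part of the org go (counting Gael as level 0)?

The longest chain under Gael runs Gael → Judy → Nina, which is 2 levels below Gael.

2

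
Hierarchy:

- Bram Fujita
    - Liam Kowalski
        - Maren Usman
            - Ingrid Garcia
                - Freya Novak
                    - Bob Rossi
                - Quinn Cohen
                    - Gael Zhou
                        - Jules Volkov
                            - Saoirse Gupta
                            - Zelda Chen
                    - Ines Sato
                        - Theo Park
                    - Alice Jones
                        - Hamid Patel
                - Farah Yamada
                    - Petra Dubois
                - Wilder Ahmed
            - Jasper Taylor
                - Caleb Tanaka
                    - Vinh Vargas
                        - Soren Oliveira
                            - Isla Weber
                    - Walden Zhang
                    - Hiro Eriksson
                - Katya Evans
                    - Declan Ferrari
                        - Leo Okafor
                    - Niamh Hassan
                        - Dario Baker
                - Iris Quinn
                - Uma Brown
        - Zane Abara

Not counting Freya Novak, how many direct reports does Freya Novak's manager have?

Freya Novak reports to Ingrid Garcia. Ingrid Garcia's other direct reports are Quinn Cohen, Farah Yamada, Wilder Ahmed — 3 peers.

3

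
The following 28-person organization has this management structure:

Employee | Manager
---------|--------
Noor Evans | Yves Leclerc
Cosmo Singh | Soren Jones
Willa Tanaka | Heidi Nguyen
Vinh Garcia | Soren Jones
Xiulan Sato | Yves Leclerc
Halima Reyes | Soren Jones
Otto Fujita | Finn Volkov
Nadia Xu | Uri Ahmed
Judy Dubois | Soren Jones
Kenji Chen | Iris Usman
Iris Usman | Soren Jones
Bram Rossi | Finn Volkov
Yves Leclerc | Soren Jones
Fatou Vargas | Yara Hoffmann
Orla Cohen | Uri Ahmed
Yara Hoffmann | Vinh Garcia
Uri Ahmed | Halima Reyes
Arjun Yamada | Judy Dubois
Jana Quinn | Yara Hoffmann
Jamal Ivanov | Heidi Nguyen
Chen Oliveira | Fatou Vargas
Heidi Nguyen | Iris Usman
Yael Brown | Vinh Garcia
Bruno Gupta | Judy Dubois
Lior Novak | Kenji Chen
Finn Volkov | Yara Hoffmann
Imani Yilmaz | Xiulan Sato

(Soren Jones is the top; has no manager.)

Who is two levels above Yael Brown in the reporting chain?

Yael Brown reports to Vinh Garcia, and Vinh Garcia reports to Soren Jones. So Yael Brown's skip-level manager is Soren Jones.

Soren Jones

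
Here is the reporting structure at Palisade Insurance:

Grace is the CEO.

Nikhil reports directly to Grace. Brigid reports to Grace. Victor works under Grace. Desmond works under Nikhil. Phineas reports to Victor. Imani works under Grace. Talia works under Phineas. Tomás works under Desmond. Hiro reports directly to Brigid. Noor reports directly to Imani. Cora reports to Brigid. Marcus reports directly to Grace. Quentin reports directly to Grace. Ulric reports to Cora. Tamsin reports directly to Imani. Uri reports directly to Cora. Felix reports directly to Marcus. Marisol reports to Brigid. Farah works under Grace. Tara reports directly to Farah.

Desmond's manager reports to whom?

Desmond reports to Nikhil, and Nikhil reports to Grace. So Desmond's skip-level manager is Grace.

Grace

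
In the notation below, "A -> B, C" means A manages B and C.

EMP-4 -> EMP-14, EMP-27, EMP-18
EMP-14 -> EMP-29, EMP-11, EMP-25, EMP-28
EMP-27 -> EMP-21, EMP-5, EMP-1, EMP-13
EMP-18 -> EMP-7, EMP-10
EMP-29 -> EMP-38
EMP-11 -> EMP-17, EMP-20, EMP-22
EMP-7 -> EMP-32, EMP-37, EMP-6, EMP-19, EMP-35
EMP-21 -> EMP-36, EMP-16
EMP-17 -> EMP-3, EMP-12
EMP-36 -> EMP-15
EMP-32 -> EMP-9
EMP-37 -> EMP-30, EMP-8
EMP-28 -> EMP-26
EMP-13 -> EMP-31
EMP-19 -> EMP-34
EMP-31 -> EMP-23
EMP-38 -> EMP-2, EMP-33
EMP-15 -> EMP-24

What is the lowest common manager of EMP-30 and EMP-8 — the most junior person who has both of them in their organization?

EMP-30's chain of managers is EMP-37, EMP-7, EMP-18, EMP-4. EMP-8's chain of managers is EMP-37, EMP-7, EMP-18, EMP-4. The first manager that appears in both chains is EMP-37.

EMP-37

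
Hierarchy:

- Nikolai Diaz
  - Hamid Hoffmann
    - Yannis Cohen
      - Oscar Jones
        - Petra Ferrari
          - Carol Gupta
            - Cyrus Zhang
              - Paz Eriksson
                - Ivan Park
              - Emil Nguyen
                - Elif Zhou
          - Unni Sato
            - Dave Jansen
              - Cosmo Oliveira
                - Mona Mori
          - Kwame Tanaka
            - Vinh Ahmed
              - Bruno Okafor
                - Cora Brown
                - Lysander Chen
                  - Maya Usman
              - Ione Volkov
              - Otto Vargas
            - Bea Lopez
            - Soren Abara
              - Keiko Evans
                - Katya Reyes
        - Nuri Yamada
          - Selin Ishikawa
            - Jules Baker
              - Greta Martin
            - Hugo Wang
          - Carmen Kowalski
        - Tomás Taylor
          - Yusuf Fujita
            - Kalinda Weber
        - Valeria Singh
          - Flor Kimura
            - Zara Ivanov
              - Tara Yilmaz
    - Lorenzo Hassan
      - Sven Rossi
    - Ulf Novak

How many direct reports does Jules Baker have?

1

Jules Baker directly manages Greta Martin. That is 1 direct report.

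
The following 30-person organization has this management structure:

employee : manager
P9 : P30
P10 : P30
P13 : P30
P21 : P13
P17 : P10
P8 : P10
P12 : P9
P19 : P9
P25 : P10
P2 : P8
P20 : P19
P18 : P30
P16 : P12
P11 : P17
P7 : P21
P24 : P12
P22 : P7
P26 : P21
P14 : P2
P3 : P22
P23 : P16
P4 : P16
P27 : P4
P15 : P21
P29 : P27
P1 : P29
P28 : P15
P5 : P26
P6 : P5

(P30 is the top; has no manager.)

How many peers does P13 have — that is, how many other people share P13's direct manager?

P13 reports to P30. P30's other direct reports are P9, P10, P18 — 3 peers.

3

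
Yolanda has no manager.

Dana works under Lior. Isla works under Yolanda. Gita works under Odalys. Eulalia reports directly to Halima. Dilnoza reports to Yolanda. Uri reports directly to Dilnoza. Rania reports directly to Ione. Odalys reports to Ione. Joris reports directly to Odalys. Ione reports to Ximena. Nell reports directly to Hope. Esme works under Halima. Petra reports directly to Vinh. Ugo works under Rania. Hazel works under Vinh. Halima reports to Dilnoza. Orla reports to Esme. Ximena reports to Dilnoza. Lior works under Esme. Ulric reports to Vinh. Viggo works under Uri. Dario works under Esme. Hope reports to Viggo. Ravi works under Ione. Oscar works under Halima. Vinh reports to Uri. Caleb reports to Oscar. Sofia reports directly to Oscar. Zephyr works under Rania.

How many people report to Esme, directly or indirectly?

4

Esme directly manages Orla, Dario, Lior. Orla has no reports. Dario has no reports. Under Lior: Dana (1). So Esme's organization is 3 direct reports plus everyone under them: 1 + 1 + 2 = 4.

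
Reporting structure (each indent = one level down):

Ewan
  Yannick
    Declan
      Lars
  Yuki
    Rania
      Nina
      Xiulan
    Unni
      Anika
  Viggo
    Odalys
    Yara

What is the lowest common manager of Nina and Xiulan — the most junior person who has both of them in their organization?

Rania

Nina's chain of managers is Rania, Yuki, Ewan. Xiulan's chain of managers is Rania, Yuki, Ewan. The first manager that appears in both chains is Rania.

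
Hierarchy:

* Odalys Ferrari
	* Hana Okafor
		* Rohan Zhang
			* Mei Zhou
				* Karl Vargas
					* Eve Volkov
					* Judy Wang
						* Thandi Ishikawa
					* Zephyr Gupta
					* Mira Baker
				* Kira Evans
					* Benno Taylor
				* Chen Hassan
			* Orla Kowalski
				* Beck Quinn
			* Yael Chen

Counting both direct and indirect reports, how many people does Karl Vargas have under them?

5

Karl Vargas directly manages Eve Volkov, Judy Wang, Zephyr Gupta, Mira Baker. Eve Volkov has no reports. Under Judy Wang: Thandi Ishikawa (1). Zephyr Gupta has no reports. Mira Baker has no reports. So Karl Vargas's organization is 4 direct reports plus everyone under them: 1 + 2 + 1 + 1 = 5.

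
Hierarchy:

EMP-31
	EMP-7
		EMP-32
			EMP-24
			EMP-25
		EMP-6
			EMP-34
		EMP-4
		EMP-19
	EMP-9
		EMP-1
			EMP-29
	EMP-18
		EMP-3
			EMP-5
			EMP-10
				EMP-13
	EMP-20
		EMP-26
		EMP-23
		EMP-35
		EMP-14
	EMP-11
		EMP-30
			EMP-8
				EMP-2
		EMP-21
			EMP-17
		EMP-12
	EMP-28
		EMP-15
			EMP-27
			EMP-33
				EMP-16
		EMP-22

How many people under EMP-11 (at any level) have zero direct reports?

The people in EMP-11's organization with no one reporting to them are EMP-12, EMP-17, EMP-2. That is 3.

3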